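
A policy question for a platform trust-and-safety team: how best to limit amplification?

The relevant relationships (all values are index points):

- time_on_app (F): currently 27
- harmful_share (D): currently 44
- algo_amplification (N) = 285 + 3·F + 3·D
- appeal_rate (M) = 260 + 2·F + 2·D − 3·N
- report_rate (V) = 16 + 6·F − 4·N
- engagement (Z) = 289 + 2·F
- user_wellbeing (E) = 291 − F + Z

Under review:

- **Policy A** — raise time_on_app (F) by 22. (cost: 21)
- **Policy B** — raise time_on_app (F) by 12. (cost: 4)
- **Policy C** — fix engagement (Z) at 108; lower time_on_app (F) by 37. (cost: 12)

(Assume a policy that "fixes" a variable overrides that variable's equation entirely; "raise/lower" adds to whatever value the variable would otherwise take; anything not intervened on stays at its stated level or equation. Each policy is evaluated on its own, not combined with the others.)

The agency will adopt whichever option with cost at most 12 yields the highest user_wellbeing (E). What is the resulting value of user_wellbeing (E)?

Policy B (F + 12):
  F = 27 + 12 = 39
  Z = 289 + 2·39 = 367
  E = 291 − 39 + 367 = 619
Policy C (Z := 108, F − 37):
  F = 27 − 37 = -10
  Z = 108
  E = 291 − (-10) + 108 = 409
Comparing — Policy B: E=619, Policy C: E=409. Highest is 619 (Policy B).

619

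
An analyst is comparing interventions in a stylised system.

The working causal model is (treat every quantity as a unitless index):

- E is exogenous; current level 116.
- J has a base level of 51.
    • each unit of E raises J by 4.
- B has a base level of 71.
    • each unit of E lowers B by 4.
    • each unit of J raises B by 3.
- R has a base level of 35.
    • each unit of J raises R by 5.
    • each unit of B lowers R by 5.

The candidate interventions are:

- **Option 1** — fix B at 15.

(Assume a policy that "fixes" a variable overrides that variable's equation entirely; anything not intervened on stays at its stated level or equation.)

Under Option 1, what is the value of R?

Option 1 (B := 15):
  E = 116
  J = 51 + 4·116 = 515
  B = 15
  R = 35 + 5·515 − 5·15 = 2535

2535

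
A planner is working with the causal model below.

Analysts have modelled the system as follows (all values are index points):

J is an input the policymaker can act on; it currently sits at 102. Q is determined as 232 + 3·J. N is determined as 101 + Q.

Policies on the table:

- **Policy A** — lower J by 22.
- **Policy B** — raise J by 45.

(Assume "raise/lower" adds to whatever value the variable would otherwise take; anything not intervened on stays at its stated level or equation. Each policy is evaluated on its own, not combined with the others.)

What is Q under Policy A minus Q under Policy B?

Policy A (J − 22):
  J = 102 − 22 = 80
  Q = 232 + 3·80 = 472
Policy B (J + 45):
  J = 102 + 45 = 147
  Q = 232 + 3·147 = 673
Q: 472 − 673 = -201

-201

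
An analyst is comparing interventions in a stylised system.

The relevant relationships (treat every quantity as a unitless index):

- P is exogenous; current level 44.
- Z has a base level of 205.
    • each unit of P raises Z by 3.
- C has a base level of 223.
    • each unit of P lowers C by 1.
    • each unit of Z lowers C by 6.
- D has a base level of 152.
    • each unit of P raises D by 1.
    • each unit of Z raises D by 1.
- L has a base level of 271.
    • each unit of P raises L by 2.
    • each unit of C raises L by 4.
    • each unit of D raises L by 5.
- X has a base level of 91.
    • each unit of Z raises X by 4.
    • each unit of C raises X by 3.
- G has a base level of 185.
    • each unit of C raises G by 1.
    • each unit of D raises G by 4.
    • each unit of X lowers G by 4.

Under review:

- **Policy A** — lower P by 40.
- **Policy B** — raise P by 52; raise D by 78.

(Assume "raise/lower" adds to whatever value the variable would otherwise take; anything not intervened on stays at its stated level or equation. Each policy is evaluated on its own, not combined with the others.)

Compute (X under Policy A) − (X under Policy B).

Policy A (P − 40):
  P = 44 − 40 = 4
  Z = 205 + 3·4 = 217
  C = 223 − 4 − 6·217 = -1083
  X = 91 + 4·217 + 3·(-1083) = -2290
Policy B (P + 52, D + 78):
  P = 44 + 52 = 96
  Z = 205 + 3·96 = 493
  C = 223 − 96 − 6·493 = -2831
  X = 91 + 4·493 + 3·(-2831) = -6430
X: -2290 − (-6430) = 4140

4140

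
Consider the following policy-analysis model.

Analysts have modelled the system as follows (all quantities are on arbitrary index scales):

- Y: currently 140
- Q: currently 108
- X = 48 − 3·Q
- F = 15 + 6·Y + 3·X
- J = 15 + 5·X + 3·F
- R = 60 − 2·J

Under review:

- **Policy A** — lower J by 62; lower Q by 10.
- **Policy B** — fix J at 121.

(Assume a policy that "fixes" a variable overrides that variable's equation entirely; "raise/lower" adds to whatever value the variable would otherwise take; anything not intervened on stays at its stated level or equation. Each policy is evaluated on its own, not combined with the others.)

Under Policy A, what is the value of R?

1912

Policy A (J − 62, Q − 10):
  Y = 140
  Q = 108 − 10 = 98
  X = 48 − 3·98 = -246
  F = 15 + 6·140 + 3·(-246) = 117
  J = 15 + 5·(-246) + 3·117 (−62 from intervention) = -926
  R = 60 − 2·(-926) = 1912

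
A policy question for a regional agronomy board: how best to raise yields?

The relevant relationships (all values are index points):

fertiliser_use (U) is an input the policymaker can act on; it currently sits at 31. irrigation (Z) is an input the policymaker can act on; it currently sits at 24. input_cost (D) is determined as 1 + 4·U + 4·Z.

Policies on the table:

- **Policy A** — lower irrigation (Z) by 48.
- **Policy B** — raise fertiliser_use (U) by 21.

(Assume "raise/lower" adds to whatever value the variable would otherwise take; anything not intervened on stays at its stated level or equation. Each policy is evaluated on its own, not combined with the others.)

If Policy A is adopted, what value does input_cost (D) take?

Policy A (Z − 48):
  U = 31
  Z = 24 − 48 = -24
  D = 1 + 4·31 + 4·(-24) = 29

29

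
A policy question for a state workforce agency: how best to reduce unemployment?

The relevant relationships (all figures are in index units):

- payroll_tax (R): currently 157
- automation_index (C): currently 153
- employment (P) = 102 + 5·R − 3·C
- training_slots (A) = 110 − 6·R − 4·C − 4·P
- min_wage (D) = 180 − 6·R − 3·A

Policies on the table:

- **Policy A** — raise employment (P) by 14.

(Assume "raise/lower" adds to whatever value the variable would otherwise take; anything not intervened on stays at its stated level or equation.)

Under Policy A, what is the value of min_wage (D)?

8874

Policy A (P + 14):
  R = 157
  C = 153
  P = 102 + 5·157 − 3·153 (+14 from intervention) = 442
  A = 110 − 6·157 − 4·153 − 4·442 = -3212
  D = 180 − 6·157 − 3·(-3212) = 8874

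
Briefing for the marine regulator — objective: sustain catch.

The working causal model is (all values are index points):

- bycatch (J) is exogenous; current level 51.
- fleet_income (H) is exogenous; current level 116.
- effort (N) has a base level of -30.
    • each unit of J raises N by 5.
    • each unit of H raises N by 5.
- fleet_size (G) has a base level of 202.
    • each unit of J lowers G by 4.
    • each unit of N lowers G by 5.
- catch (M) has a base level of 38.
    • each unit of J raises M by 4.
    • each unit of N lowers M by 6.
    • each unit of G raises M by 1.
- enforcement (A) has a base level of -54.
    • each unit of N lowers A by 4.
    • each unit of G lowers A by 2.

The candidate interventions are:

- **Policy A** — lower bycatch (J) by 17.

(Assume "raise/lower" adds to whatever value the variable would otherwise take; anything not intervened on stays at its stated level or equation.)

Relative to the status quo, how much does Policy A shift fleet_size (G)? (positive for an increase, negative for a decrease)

493

Baseline:
  J = 51
  H = 116
  N = -30 + 5·51 + 5·116 = 805
  G = 202 − 4·51 − 5·805 = -4027
Policy A (J − 17):
  J = 51 − 17 = 34
  H = 116
  N = -30 + 5·34 + 5·116 = 720
  G = 202 − 4·34 − 5·720 = -3534
Change in G: -3534 − (-4027) = 493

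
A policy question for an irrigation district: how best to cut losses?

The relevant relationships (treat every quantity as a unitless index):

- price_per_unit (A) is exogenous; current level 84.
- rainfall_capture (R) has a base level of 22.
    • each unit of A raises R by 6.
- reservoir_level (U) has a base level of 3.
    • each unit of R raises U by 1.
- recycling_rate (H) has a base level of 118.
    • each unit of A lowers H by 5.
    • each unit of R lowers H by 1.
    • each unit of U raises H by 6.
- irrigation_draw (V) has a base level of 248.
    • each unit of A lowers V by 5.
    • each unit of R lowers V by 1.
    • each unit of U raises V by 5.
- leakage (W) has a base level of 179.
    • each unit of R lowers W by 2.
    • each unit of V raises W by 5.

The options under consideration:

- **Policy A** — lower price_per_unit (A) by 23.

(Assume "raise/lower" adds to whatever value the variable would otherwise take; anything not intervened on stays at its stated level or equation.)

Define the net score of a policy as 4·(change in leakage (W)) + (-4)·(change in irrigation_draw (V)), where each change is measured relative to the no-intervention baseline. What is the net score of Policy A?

Baseline:
  A = 84
  R = 22 + 6·84 = 526
  U = 3 + 526 = 529
  V = 248 − 5·84 − 526 + 5·529 = 1947
  W = 179 − 2·526 + 5·1947 = 8862
Policy A (A − 23):
  A = 84 − 23 = 61
  R = 22 + 6·61 = 388
  U = 3 + 388 = 391
  V = 248 − 5·61 − 388 + 5·391 = 1510
  W = 179 − 2·388 + 5·1510 = 6953
ΔW = 6953 − 8862 = -1909; ΔV = 1510 − 1947 = -437
Score = 4·(-1909) + (-4)·(-437) = -5888

-5888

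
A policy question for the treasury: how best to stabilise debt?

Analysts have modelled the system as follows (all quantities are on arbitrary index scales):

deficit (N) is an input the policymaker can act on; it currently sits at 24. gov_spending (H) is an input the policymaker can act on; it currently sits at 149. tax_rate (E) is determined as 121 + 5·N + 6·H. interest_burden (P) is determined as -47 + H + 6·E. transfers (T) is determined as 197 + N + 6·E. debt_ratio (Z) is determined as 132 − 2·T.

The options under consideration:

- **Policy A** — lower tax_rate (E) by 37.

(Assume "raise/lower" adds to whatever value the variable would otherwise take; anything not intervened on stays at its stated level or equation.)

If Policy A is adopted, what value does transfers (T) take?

Policy A (E − 37):
  N = 24
  H = 149
  E = 121 + 5·24 + 6·149 (−37 from intervention) = 1098
  T = 197 + 24 + 6·1098 = 6809

6809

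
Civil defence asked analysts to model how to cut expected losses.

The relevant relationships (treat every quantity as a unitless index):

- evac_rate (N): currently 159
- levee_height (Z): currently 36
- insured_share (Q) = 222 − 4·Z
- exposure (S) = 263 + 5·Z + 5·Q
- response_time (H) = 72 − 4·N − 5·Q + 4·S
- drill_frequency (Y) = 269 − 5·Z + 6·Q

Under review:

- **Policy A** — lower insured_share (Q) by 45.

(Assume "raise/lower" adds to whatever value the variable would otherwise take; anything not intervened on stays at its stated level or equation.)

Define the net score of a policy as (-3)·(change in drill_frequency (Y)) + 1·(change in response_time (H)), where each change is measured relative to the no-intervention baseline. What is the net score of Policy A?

135

Baseline:
  N = 159
  Z = 36
  Q = 222 − 4·36 = 78
  S = 263 + 5·36 + 5·78 = 833
  H = 72 − 4·159 − 5·78 + 4·833 = 2378
  Y = 269 − 5·36 + 6·78 = 557
Policy A (Q − 45):
  N = 159
  Z = 36
  Q = 222 − 4·36 (−45 from intervention) = 33
  S = 263 + 5·36 + 5·33 = 608
  H = 72 − 4·159 − 5·33 + 4·608 = 1703
  Y = 269 − 5·36 + 6·33 = 287
ΔY = 287 − 557 = -270; ΔH = 1703 − 2378 = -675
Score = (-3)·(-270) + 1·(-675) = 135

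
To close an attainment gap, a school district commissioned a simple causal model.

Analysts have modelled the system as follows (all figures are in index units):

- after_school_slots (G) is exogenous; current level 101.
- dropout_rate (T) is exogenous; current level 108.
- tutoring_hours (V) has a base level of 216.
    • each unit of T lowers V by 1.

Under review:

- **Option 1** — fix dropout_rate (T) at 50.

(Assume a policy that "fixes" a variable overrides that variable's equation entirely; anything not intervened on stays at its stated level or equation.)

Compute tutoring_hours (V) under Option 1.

166

Option 1 (T := 50):
  T = 50
  V = 216 − 50 = 166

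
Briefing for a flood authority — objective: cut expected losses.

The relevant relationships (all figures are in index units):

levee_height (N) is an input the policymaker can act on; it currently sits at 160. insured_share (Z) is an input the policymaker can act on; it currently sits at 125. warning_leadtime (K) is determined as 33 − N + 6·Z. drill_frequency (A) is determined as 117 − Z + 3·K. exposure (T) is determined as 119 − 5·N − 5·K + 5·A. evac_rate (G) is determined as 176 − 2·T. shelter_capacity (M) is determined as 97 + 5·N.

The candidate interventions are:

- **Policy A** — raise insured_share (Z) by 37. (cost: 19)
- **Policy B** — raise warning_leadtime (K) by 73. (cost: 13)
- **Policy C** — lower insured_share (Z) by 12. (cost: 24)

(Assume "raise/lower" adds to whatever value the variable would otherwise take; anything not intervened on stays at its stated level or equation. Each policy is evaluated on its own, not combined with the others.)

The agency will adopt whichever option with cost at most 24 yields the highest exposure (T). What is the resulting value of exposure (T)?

Policy A (Z + 37):
  N = 160
  Z = 125 + 37 = 162
  K = 33 − 160 + 6·162 = 845
  A = 117 − 162 + 3·845 = 2490
  T = 119 − 5·160 − 5·845 + 5·2490 = 7544
Policy B (K + 73):
  N = 160
  Z = 125
  K = 33 − 160 + 6·125 (+73 from intervention) = 696
  A = 117 − 125 + 3·696 = 2080
  T = 119 − 5·160 − 5·696 + 5·2080 = 6239
Policy C (Z − 12):
  N = 160
  Z = 125 − 12 = 113
  K = 33 − 160 + 6·113 = 551
  A = 117 − 113 + 3·551 = 1657
  T = 119 − 5·160 − 5·551 + 5·1657 = 4849
Comparing — Policy A: T=7544, Policy B: T=6239, Policy C: T=4849. Highest is 7544 (Policy A).

7544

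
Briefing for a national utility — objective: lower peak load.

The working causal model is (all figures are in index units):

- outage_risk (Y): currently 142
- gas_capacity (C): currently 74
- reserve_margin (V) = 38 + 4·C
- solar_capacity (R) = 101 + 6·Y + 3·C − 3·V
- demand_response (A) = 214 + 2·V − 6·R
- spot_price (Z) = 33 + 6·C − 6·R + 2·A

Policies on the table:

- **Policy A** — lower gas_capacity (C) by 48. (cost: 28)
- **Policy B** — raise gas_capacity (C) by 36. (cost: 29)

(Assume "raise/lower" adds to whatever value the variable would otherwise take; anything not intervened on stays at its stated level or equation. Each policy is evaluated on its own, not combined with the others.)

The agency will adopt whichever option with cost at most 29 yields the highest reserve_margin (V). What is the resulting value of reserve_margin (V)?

Policy A (C − 48):
  C = 74 − 48 = 26
  V = 38 + 4·26 = 142
Policy B (C + 36):
  C = 74 + 36 = 110
  V = 38 + 4·110 = 478
Comparing — Policy A: V=142, Policy B: V=478. Highest is 478 (Policy B).

478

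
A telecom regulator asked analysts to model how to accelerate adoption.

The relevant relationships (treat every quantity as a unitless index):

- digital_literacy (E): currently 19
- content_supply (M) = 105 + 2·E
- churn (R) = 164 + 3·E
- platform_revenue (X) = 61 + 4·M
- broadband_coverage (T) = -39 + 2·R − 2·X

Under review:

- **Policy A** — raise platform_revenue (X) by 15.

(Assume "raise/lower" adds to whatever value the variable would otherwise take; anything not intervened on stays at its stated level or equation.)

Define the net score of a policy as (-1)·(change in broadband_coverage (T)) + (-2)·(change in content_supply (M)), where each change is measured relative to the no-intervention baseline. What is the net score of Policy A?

30

Baseline:
  E = 19
  M = 105 + 2·19 = 143
  R = 164 + 3·19 = 221
  X = 61 + 4·143 = 633
  T = -39 + 2·221 − 2·633 = -863
Policy A (X + 15):
  E = 19
  M = 105 + 2·19 = 143
  R = 164 + 3·19 = 221
  X = 61 + 4·143 (+15 from intervention) = 648
  T = -39 + 2·221 − 2·648 = -893
ΔT = -893 − (-863) = -30; ΔM = 143 − 143 = 0
Score = (-1)·(-30) + (-2)·0 = 30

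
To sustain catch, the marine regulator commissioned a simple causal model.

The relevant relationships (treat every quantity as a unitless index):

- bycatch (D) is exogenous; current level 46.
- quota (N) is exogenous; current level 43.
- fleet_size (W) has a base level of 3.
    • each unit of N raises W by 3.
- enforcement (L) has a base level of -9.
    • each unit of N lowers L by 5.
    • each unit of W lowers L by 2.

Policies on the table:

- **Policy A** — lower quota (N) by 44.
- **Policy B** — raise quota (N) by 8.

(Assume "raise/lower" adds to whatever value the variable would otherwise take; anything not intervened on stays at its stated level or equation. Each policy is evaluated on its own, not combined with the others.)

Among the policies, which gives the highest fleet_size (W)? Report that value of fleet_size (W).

Policy A (N − 44):
  N = 43 − 44 = -1
  W = 3 + 3·(-1) = 0
Policy B (N + 8):
  N = 43 + 8 = 51
  W = 3 + 3·51 = 156
Comparing — Policy A: W=0, Policy B: W=156. Highest is 156 (Policy B).

156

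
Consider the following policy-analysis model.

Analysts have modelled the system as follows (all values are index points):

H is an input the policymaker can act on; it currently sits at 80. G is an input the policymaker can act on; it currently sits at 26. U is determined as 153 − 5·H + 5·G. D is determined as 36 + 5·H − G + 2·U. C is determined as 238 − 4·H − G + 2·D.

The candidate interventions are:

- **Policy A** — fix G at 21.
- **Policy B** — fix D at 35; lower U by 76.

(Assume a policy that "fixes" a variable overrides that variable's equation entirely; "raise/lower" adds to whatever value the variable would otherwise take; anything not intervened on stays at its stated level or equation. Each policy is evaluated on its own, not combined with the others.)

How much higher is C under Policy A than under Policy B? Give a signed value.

Policy A (G := 21):
  H = 80
  G = 21
  U = 153 − 5·80 + 5·21 = -142
  D = 36 + 5·80 − 21 + 2·(-142) = 131
  C = 238 − 4·80 − 21 + 2·131 = 159
Policy B (D := 35, U − 76):
  H = 80
  G = 26
  U = 153 − 5·80 + 5·26 (−76 from intervention) = -193
  D = 35
  C = 238 − 4·80 − 26 + 2·35 = -38
C: 159 − (-38) = 197

197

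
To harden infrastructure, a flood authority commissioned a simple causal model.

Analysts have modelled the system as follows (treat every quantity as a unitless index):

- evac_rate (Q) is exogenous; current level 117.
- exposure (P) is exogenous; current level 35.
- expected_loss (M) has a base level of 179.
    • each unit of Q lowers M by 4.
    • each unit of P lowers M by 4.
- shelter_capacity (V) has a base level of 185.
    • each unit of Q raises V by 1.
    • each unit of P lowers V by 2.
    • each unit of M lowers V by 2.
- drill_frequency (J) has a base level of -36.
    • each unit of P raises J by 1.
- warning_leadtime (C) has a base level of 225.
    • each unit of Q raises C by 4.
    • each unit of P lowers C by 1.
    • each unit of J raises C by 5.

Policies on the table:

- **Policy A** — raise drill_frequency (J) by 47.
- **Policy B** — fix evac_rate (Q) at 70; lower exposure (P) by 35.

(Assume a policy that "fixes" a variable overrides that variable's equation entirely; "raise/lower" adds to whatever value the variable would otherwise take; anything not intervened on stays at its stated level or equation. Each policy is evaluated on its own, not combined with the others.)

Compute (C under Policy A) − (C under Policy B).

Policy A (J + 47):
  Q = 117
  P = 35
  J = -36 + 35 (+47 from intervention) = 46
  C = 225 + 4·117 − 35 + 5·46 = 888
Policy B (Q := 70, P − 35):
  Q = 70
  P = 35 − 35 = 0
  J = -36 + 0 = -36
  C = 225 + 4·70 − 0 + 5·(-36) = 325
C: 888 − 325 = 563

563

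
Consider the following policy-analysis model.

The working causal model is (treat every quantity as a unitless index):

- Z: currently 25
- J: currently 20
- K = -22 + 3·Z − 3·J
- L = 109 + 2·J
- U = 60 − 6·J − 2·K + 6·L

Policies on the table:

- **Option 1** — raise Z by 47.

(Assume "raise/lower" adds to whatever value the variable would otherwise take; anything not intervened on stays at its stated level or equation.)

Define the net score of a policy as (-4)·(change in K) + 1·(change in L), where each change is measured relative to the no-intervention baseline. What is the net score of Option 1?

Baseline:
  Z = 25
  J = 20
  K = -22 + 3·25 − 3·20 = -7
  L = 109 + 2·20 = 149
Option 1 (Z + 47):
  Z = 25 + 47 = 72
  J = 20
  K = -22 + 3·72 − 3·20 = 134
  L = 109 + 2·20 = 149
ΔK = 134 − (-7) = 141; ΔL = 149 − 149 = 0
Score = (-4)·141 + 1·0 = -564

-564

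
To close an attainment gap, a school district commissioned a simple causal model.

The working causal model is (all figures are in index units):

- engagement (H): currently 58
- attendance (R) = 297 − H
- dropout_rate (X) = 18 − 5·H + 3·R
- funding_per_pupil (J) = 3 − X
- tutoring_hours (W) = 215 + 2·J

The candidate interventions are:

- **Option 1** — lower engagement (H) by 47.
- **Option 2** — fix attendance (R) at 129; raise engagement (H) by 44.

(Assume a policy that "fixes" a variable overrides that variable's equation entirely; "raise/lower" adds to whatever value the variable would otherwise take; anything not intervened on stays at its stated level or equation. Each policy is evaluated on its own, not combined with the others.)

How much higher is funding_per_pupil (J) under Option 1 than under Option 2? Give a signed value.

-926

Option 1 (H − 47):
  H = 58 − 47 = 11
  R = 297 − 11 = 286
  X = 18 − 5·11 + 3·286 = 821
  J = 3 − 821 = -818
Option 2 (R := 129, H + 44):
  H = 58 + 44 = 102
  R = 129
  X = 18 − 5·102 + 3·129 = -105
  J = 3 − (-105) = 108
J: -818 − 108 = -926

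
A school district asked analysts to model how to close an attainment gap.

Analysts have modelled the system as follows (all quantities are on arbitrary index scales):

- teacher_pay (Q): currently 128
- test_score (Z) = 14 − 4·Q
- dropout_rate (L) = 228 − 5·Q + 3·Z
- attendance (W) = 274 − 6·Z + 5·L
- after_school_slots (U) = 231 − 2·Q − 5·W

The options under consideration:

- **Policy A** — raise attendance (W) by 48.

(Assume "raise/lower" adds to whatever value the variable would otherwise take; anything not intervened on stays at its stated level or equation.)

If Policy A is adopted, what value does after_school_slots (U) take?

31075

Policy A (W + 48):
  Q = 128
  Z = 14 − 4·128 = -498
  L = 228 − 5·128 + 3·(-498) = -1906
  W = 274 − 6·(-498) + 5·(-1906) (+48 from intervention) = -6220
  U = 231 − 2·128 − 5·(-6220) = 31075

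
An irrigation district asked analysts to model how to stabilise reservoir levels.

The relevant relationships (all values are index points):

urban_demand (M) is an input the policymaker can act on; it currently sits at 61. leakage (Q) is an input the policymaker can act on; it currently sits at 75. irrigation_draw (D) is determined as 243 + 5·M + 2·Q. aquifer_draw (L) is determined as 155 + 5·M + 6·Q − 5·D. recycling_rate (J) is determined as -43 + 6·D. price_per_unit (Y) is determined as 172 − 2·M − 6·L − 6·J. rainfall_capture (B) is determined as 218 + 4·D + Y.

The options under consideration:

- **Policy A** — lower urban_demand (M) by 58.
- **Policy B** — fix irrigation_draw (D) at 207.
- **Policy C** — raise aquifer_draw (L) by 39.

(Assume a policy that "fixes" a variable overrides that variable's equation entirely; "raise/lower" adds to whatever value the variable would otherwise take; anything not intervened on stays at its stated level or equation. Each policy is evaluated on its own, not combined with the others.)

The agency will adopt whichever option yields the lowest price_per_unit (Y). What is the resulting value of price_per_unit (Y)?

Policy A (M − 58):
  M = 61 − 58 = 3
  Q = 75
  D = 243 + 5·3 + 2·75 = 408
  L = 155 + 5·3 + 6·75 − 5·408 = -1420
  J = -43 + 6·408 = 2405
  Y = 172 − 2·3 − 6·(-1420) − 6·2405 = -5744
Policy B (D := 207):
  M = 61
  Q = 75
  D = 207
  L = 155 + 5·61 + 6·75 − 5·207 = -125
  J = -43 + 6·207 = 1199
  Y = 172 − 2·61 − 6·(-125) − 6·1199 = -6394
Policy C (L + 39):
  M = 61
  Q = 75
  D = 243 + 5·61 + 2·75 = 698
  L = 155 + 5·61 + 6·75 − 5·698 (+39 from intervention) = -2541
  J = -43 + 6·698 = 4145
  Y = 172 − 2·61 − 6·(-2541) − 6·4145 = -9574
Comparing — Policy A: Y=-5744, Policy B: Y=-6394, Policy C: Y=-9574. Lowest is -9574 (Policy C).

-9574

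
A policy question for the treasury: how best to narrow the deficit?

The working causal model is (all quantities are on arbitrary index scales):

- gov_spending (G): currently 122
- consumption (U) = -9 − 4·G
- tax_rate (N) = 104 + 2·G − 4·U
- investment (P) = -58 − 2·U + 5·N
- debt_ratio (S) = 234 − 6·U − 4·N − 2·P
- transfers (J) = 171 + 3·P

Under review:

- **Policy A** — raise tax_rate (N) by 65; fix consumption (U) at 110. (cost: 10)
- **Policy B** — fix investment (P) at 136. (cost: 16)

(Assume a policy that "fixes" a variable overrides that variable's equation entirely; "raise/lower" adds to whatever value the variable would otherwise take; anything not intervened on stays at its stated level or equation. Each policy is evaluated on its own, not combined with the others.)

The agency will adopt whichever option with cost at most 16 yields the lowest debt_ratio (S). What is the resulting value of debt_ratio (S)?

Policy A (N + 65, U := 110):
  G = 122
  U = 110
  N = 104 + 2·122 − 4·110 (+65 from intervention) = -27
  P = -58 − 2·110 + 5·(-27) = -413
  S = 234 − 6·110 − 4·(-27) − 2·(-413) = 508
Policy B (P := 136):
  G = 122
  U = -9 − 4·122 = -497
  N = 104 + 2·122 − 4·(-497) = 2336
  P = 136
  S = 234 − 6·(-497) − 4·2336 − 2·136 = -6400
Comparing — Policy A: S=508, Policy B: S=-6400. Lowest is -6400 (Policy B).

-6400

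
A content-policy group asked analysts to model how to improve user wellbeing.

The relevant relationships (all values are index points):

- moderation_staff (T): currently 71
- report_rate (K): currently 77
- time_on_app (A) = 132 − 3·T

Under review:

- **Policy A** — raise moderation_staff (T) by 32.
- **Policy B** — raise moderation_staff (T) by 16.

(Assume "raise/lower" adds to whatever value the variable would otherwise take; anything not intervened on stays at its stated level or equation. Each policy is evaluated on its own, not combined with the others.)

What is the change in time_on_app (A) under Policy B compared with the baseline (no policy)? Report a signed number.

-48

Baseline:
  T = 71
  A = 132 − 3·71 = -81
Policy B (T + 16):
  T = 71 + 16 = 87
  A = 132 − 3·87 = -129
Change in A: -129 − (-81) = -48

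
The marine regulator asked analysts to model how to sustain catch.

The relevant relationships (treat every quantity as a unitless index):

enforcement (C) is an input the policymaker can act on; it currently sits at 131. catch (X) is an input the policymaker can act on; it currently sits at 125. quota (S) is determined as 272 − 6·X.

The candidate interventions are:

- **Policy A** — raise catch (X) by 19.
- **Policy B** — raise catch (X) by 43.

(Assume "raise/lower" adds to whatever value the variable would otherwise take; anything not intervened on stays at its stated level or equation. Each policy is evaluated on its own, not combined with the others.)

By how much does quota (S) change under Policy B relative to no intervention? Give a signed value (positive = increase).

Baseline:
  X = 125
  S = 272 − 6·125 = -478
Policy B (X + 43):
  X = 125 + 43 = 168
  S = 272 − 6·168 = -736
Change in S: -736 − (-478) = -258

-258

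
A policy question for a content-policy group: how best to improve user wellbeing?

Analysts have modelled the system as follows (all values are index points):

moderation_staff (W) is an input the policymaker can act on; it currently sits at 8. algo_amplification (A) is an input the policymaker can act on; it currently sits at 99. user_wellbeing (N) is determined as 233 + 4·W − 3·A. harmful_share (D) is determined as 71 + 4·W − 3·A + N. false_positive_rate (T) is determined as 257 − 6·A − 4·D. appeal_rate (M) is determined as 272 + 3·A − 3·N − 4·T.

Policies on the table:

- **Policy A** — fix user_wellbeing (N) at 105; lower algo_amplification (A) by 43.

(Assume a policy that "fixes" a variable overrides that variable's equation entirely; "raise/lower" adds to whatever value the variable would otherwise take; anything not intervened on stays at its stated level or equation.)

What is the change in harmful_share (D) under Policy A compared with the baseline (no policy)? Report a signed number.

Baseline:
  W = 8
  A = 99
  N = 233 + 4·8 − 3·99 = -32
  D = 71 + 4·8 − 3·99 + (-32) = -226
Policy A (N := 105, A − 43):
  W = 8
  A = 99 − 43 = 56
  N = 105
  D = 71 + 4·8 − 3·56 + 105 = 40
Change in D: 40 − (-226) = 266

266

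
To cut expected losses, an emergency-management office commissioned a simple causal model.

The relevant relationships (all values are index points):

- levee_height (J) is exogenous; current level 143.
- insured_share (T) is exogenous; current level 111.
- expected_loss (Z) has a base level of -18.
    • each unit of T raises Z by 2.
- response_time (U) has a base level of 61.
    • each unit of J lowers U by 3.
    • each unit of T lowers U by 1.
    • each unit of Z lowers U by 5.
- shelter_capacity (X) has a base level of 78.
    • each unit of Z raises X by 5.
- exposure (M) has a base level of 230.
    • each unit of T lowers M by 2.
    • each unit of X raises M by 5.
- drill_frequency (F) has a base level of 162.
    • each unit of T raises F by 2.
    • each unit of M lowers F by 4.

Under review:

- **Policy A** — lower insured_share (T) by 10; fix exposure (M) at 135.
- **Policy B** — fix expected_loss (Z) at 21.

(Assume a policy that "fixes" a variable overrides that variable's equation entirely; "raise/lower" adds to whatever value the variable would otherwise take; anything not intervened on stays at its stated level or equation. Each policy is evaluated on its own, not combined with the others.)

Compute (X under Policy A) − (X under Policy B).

Policy A (T − 10, M := 135):
  T = 111 − 10 = 101
  Z = -18 + 2·101 = 184
  X = 78 + 5·184 = 998
Policy B (Z := 21):
  T = 111
  Z = 21
  X = 78 + 5·21 = 183
X: 998 − 183 = 815

815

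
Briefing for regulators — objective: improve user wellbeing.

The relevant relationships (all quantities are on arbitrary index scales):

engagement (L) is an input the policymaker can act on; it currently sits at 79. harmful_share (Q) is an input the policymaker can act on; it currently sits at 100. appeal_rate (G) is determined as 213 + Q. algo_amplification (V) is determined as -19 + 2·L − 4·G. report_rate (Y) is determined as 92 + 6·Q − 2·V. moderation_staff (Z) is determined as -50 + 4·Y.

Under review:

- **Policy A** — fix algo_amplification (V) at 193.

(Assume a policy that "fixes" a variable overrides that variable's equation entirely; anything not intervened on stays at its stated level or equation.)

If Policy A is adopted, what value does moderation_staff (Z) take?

Policy A (V := 193):
  L = 79
  Q = 100
  G = 213 + 100 = 313
  V = 193
  Y = 92 + 6·100 − 2·193 = 306
  Z = -50 + 4·306 = 1174

1174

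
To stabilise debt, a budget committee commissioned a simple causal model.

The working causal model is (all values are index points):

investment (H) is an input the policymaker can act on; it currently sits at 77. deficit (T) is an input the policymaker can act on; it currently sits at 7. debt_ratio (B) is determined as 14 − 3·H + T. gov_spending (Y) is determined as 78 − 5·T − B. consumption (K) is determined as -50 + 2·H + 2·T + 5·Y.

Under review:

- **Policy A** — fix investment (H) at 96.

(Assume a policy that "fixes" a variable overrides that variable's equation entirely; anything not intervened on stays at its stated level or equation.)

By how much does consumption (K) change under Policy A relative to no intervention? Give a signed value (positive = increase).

323

Baseline:
  H = 77
  T = 7
  B = 14 − 3·77 + 7 = -210
  Y = 78 − 5·7 − (-210) = 253
  K = -50 + 2·77 + 2·7 + 5·253 = 1383
Policy A (H := 96):
  H = 96
  T = 7
  B = 14 − 3·96 + 7 = -267
  Y = 78 − 5·7 − (-267) = 310
  K = -50 + 2·96 + 2·7 + 5·310 = 1706
Change in K: 1706 − 1383 = 323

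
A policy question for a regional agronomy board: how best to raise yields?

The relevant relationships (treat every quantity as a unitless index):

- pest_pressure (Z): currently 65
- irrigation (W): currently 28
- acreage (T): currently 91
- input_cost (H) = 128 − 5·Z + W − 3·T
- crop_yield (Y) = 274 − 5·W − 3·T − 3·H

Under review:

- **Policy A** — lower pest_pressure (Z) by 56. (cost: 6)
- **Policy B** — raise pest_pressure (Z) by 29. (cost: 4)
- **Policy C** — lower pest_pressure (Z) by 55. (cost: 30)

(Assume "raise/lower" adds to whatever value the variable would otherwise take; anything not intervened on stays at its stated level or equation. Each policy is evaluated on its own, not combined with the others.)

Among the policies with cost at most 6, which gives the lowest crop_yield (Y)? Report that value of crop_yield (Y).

347

Policy A (Z − 56):
  Z = 65 − 56 = 9
  W = 28
  T = 91
  H = 128 − 5·9 + 28 − 3·91 = -162
  Y = 274 − 5·28 − 3·91 − 3·(-162) = 347
Policy B (Z + 29):
  Z = 65 + 29 = 94
  W = 28
  T = 91
  H = 128 − 5·94 + 28 − 3·91 = -587
  Y = 274 − 5·28 − 3·91 − 3·(-587) = 1622
Comparing — Policy A: Y=347, Policy B: Y=1622. Lowest is 347 (Policy A).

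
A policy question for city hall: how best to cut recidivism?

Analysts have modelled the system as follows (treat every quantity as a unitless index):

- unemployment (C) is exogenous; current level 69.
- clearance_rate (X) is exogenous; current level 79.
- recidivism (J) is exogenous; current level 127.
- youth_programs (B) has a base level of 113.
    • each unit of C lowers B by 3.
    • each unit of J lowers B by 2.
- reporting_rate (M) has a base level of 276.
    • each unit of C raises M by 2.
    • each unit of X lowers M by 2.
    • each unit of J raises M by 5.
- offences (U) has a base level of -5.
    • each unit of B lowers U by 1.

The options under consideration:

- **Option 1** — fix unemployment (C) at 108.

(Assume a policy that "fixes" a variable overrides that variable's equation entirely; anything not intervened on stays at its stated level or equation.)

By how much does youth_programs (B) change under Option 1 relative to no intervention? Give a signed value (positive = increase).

Baseline:
  C = 69
  J = 127
  B = 113 − 3·69 − 2·127 = -348
Option 1 (C := 108):
  C = 108
  J = 127
  B = 113 − 3·108 − 2·127 = -465
Change in B: -465 − (-348) = -117

-117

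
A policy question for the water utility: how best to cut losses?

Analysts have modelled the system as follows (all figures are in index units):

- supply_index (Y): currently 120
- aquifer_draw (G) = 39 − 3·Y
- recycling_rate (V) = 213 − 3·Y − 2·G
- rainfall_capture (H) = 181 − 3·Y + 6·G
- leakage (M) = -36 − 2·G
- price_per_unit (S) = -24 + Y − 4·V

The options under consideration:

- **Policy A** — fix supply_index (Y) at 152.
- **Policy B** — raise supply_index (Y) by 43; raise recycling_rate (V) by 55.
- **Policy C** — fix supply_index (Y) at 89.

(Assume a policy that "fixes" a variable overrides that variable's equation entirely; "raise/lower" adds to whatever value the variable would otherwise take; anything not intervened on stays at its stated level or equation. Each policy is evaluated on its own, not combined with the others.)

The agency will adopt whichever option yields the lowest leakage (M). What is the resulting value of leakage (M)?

Policy A (Y := 152):
  Y = 152
  G = 39 − 3·152 = -417
  M = -36 − 2·(-417) = 798
Policy B (Y + 43, V + 55):
  Y = 120 + 43 = 163
  G = 39 − 3·163 = -450
  M = -36 − 2·(-450) = 864
Policy C (Y := 89):
  Y = 89
  G = 39 − 3·89 = -228
  M = -36 − 2·(-228) = 420
Comparing — Policy A: M=798, Policy B: M=864, Policy C: M=420. Lowest is 420 (Policy C).

420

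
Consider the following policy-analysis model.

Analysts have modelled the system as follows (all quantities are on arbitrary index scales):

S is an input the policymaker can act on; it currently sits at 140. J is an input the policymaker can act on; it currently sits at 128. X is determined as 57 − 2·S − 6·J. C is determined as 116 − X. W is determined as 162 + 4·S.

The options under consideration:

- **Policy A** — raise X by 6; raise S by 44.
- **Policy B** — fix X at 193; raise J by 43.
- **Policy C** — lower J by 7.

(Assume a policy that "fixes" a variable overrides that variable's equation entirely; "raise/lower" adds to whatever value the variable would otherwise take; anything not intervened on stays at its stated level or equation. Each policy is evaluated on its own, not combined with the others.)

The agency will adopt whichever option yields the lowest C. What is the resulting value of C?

-77

Policy A (X + 6, S + 44):
  S = 140 + 44 = 184
  J = 128
  X = 57 − 2·184 − 6·128 (+6 from intervention) = -1073
  C = 116 − (-1073) = 1189
Policy B (X := 193, J + 43):
  S = 140
  J = 128 + 43 = 171
  X = 193
  C = 116 − 193 = -77
Policy C (J − 7):
  S = 140
  J = 128 − 7 = 121
  X = 57 − 2·140 − 6·121 = -949
  C = 116 − (-949) = 1065
Comparing — Policy A: C=1189, Policy B: C=-77, Policy C: C=1065. Lowest is -77 (Policy B).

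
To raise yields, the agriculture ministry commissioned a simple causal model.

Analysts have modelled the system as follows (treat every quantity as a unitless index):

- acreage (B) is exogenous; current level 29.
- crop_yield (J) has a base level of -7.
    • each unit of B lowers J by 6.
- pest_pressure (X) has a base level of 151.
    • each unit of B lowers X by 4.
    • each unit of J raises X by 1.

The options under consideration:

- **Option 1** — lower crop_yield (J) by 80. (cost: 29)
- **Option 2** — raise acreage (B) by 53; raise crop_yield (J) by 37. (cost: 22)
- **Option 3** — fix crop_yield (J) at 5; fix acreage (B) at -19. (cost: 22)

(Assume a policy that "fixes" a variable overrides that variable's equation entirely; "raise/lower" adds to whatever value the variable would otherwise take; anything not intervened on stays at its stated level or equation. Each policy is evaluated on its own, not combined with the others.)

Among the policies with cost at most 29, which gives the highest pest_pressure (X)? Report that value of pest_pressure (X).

232

Option 1 (J − 80):
  B = 29
  J = -7 − 6·29 (−80 from intervention) = -261
  X = 151 − 4·29 + (-261) = -226
Option 2 (B + 53, J + 37):
  B = 29 + 53 = 82
  J = -7 − 6·82 (+37 from intervention) = -462
  X = 151 − 4·82 + (-462) = -639
Option 3 (J := 5, B := -19):
  B = -19
  J = 5
  X = 151 − 4·(-19) + 5 = 232
Comparing — Option 1: X=-226, Option 2: X=-639, Option 3: X=232. Highest is 232 (Option 3).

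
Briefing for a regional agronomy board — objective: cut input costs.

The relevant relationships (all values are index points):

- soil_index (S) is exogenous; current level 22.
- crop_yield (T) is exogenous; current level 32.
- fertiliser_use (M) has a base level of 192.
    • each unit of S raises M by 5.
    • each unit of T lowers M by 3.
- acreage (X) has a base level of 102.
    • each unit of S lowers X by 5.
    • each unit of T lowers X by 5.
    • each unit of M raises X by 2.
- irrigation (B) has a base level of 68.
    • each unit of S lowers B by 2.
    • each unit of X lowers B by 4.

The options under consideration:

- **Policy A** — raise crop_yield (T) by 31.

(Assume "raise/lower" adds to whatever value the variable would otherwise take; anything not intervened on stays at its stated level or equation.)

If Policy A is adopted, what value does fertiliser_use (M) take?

113

Policy A (T + 31):
  S = 22
  T = 32 + 31 = 63
  M = 192 + 5·22 − 3·63 = 113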